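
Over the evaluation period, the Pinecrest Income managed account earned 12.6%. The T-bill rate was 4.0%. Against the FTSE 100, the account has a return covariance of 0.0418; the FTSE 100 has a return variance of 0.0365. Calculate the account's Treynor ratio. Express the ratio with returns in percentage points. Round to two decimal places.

7.51

β = Cov / Var = 0.0418 / 0.0365 = 1.1452
Treynor = (Rp − Rf) / β = (12.6% − 4.0%) / 1.1452 = 8.60 / 1.1452 = 7.5096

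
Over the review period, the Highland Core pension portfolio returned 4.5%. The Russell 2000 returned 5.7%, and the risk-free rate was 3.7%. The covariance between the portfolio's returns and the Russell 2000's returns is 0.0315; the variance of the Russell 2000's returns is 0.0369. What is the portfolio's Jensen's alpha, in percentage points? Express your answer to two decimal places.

β = Cov / Var = 0.0315 / 0.0369 = 0.8537
E[R] = Rf + β(Rm − Rf) = 3.7% + 0.8537 × (5.7% − 3.7%) = 5.4074%
α = Rp − E[R] = 4.5% − 5.4074% = -0.9074

-0.91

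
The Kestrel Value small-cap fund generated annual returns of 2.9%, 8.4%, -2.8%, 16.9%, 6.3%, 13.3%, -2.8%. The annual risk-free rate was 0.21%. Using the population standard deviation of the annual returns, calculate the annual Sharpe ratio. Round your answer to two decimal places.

0.83

μ = (2.9 + 8.4 − 2.8 + 16.9 + 6.3 + 13.3 − 2.8) / 7 = 42.20 / 7 = 6.0286%
Population σ = √[Σ(r − μ)² / 7] = √[342.4343 / 7] = √48.9192 = 6.9942%
Sharpe = (μ − rf) / σ = (6.0286 − 0.21) / 6.9942 = 5.8186 / 6.9942 = 0.8319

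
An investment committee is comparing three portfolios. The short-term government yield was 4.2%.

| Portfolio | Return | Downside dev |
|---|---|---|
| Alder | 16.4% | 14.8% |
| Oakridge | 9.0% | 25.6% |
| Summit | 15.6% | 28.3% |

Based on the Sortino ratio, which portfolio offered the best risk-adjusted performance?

Alder: Sortino ratio = (16.4% − 4.2%) / 14.8% = 0.824
Oakridge: Sortino ratio = (9.0% − 4.2%) / 25.6% = 0.188
Summit: Sortino ratio = (15.6% − 4.2%) / 28.3% = 0.403
Highest: Alder (0.824).

Alder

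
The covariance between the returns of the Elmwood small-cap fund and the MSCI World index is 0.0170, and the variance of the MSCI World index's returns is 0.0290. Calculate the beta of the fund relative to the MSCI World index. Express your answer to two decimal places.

β = Cov(Rp, Rm) / Var(Rm) = 0.0170 / 0.0290 = 0.5862

0.59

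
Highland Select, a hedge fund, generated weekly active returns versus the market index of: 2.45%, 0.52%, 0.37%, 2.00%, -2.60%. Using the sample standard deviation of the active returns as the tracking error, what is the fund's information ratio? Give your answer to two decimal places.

μ = (2.45 + 0.52 + 0.37 + 2 − 2.6) / 5 = 2.740 / 5 = 0.5480%
Sample std dev = √[15.6683 / 4] = 1.9792%
IR = μ / tracking error = 0.5480 / 1.9792 = 0.2769

0.28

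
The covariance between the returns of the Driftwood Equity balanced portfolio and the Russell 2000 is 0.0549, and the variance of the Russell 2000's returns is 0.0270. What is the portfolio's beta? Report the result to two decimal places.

β = Cov(Rp, Rm) / Var(Rm) = 0.0549 / 0.0270 = 2.0333

2.03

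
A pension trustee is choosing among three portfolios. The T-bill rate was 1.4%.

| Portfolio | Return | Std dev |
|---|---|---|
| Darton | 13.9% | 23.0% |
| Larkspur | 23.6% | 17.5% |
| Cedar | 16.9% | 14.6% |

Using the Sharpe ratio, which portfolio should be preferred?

Larkspur

Darton: Sharpe ratio = (13.9% − 1.4%) / 23.0% = 0.543
Larkspur: Sharpe ratio = (23.6% − 1.4%) / 17.5% = 1.269
Cedar: Sharpe ratio = (16.9% − 1.4%) / 14.6% = 1.062
Highest: Larkspur (1.269).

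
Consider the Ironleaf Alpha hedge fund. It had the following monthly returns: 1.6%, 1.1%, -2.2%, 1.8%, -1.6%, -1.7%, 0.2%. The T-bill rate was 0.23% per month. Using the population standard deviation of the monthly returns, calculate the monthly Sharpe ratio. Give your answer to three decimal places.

-0.219

Mean return r̄ = -0.80 / 7 = -0.1143%
Population σ = √[Σ(r − r̄)² / 7] = √[17.2486 / 7] = √2.4641 = 1.5697%
Sharpe = (r̄ − rf) / σ = (-0.1143 − 0.23) / 1.5697 = -0.3443 / 1.5697 = -0.2193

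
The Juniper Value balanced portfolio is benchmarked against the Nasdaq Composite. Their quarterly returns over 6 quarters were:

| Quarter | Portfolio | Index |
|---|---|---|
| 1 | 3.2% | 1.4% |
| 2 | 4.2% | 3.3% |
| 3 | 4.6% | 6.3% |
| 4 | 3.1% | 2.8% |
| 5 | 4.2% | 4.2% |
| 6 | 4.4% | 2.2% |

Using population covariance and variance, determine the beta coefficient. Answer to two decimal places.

0.24

r̄p = 3.9500%,  r̄m = 3.3667%
Cov = Σ(rp − r̄p)(rm − r̄m) / 6 = 0.5883
Var(rm) = Σ(rm − r̄m)² / 6 = 2.4756
β = Cov / Var = 0.5883 / 2.4756 = 0.2376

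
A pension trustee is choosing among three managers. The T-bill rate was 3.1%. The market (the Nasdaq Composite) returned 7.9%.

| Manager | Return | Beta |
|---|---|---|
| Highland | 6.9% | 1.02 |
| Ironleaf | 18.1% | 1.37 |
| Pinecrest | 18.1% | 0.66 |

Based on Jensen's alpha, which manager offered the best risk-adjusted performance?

Highland: α = 6.9% − [3.1% + 1.02 × (7.9% − 3.1%)] = -1.096
Ironleaf: α = 18.1% − [3.1% + 1.37 × (7.9% − 3.1%)] = 8.424
Pinecrest: α = 18.1% − [3.1% + 0.66 × (7.9% − 3.1%)] = 11.832
Highest: Pinecrest (11.832).

Pinecrest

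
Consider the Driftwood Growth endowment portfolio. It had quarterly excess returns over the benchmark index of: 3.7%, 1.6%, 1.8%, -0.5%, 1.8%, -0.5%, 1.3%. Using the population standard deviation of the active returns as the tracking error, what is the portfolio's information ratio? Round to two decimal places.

μ = (3.7 + 1.6 + 1.8 − 0.5 + 1.8 − 0.5 + 1.3) / 7 = 1.3143%
Population std dev = √[12.8286 / 7] = 1.3538%
IR = μ / tracking error = 1.3143 / 1.3538 = 0.9708

0.97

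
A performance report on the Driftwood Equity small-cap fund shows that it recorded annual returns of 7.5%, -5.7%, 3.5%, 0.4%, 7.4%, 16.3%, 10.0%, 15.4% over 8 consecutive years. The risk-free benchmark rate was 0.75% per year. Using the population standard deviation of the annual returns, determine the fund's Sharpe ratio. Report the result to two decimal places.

0.88

μ = (7.5 − 5.7 + 3.5 + 0.4 + 7.4 + 16.3 + 10 + 15.4) / 8 = 6.8500%
Σ(r − μ)² = (7.5 − 6.8500)² + (-5.7 − 6.8500)² + … = 383.3800
σ = √[383.3800 / 8] = 6.9226%
Sharpe = (μ − rf) / σ = (6.8500 − 0.75) / 6.9226 = 6.1000 / 6.9226 = 0.8812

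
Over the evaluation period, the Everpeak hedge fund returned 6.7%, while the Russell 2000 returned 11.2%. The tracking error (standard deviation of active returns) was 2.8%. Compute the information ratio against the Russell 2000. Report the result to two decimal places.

IR = (Rp − Rb) / TE = (6.7% − 11.2%) / 2.8% = -4.50% / 2.8% = -1.6071

-1.61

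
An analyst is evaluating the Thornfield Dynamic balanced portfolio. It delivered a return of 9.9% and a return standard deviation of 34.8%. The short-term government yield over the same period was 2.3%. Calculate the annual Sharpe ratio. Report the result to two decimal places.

Sharpe = (Rp − Rf) / σp = (9.9% − 2.3%) / 34.8% = 7.60% / 34.8% = 0.2184

0.22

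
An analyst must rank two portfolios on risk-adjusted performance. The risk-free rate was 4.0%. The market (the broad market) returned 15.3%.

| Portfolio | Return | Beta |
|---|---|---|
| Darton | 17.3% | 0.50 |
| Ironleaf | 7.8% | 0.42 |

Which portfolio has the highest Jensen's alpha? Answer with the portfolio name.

Darton: α = 17.3% − [4.0% + 0.50 × (15.3% − 4.0%)] = 7.650
Ironleaf: α = 7.8% − [4.0% + 0.42 × (15.3% − 4.0%)] = -0.946
Highest: Darton (7.650).

Darton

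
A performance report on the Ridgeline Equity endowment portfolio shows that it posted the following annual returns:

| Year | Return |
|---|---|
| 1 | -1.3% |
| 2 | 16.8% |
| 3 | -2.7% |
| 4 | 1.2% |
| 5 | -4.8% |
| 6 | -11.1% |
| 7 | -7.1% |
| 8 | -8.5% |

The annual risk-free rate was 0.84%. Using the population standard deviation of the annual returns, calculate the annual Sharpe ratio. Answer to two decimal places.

-0.37

Mean return μ = -17.50 / 8 = -2.1875%
Population std dev = √[523.2888 / 8] = 8.0877%
Sharpe = (μ − rf) / σ = (-2.1875 − 0.84) / 8.0877 = -3.0275 / 8.0877 = -0.3743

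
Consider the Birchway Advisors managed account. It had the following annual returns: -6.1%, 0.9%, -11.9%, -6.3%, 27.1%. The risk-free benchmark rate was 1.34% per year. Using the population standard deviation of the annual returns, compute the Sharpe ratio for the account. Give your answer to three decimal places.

μ = (-6.1 + 0.9 − 11.9 − 6.3 + 27.1) / 5 = 0.7400%
Σ(r − μ)² = 950.9920; population σ = √(950.9920/5) = 13.7912%
Sharpe = (μ − rf) / σ = (0.7400 − 1.34) / 13.7912 = -0.6000 / 13.7912 = -0.0435

-0.044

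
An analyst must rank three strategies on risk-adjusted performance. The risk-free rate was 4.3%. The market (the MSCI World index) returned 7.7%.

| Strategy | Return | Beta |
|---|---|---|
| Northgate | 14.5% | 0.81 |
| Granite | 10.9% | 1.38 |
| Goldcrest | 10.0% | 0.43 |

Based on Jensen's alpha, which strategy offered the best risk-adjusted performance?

Northgate

Northgate: α = 14.5% − [4.3% + 0.81 × (7.7% − 4.3%)] = 7.446
Granite: α = 10.9% − [4.3% + 1.38 × (7.7% − 4.3%)] = 1.908
Goldcrest: α = 10.0% − [4.3% + 0.43 × (7.7% − 4.3%)] = 4.238
Highest: Northgate (7.446).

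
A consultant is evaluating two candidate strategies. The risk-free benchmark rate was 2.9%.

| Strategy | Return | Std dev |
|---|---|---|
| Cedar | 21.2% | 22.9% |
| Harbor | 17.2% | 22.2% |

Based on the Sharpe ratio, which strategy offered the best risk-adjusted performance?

Cedar: Sharpe ratio = (21.2% − 2.9%) / 22.9% = 0.799
Harbor: Sharpe ratio = (17.2% − 2.9%) / 22.2% = 0.644
Highest: Cedar (0.799).

Cedar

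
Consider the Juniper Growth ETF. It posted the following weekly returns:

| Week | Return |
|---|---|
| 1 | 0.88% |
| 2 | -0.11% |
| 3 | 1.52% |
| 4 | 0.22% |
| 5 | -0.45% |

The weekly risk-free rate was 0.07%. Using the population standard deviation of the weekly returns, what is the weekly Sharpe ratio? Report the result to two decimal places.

r̄ = (0.88 − 0.11 + 1.52 + 0.22 − 0.45) / 5 = 2.060 / 5 = 0.4120%
Σ(r − r̄)² = 2.4991; population σ = √(2.4991/5) = 0.7070%
Sharpe = (r̄ − rf) / σ = (0.4120 − 0.07) / 0.7070 = 0.3420 / 0.7070 = 0.4837

0.48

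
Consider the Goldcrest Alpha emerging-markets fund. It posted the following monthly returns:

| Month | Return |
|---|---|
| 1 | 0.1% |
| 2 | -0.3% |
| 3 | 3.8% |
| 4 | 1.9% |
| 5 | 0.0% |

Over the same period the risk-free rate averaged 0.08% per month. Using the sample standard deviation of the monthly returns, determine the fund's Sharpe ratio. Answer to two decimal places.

0.59

r̄ = (0.1 − 0.3 + 3.8 + 1.9 + 0) / 5 = 1.1000%
Σ(r − r̄)² = (0.1 − 1.1000)² + (-0.3 − 1.1000)² + … = 12.1000
sample σ = √(12.1000 / 4) = √3.0250 = 1.7393%
Sharpe = (r̄ − rf) / σ = (1.1000 − 0.08) / 1.7393 = 1.0200 / 1.7393 = 0.5864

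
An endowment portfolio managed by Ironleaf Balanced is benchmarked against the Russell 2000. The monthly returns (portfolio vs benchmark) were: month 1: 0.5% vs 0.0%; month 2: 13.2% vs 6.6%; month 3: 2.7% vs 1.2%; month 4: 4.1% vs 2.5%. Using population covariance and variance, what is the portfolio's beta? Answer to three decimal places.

1.934

r̄p = 5.1250%,  r̄m = 2.5750%
Cov = Σ(rp − r̄p)(rm − r̄m) / 4 = 11.9556
Var(rm) = Σ(rm − r̄m)² / 4 = 6.1819
β = Cov / Var = 11.9556 / 6.1819 = 1.9340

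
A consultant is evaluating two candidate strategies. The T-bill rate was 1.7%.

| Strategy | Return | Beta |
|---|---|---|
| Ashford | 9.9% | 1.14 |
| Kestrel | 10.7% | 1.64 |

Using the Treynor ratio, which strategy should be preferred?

Ashford

Ashford: Treynor = (9.9% − 1.7%) / 1.14 = 7.193
Kestrel: Treynor = (10.7% − 1.7%) / 1.64 = 5.488
Highest: Ashford (7.193).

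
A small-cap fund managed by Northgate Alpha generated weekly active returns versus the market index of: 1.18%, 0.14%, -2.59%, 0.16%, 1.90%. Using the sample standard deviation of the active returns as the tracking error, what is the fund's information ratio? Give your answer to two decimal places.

r̄ = (1.18 + 0.14 − 2.59 + 0.16 + 1.9) / 5 = 0.790 / 5 = 0.1580%
Σ(r − r̄)² = (1.18 − 0.1580)² + (0.14 − 0.1580)² + … = 11.6309
σ = √[11.6309 / 4] = 1.7052%
IR = r̄ / tracking error = 0.1580 / 1.7052 = 0.0927

0.09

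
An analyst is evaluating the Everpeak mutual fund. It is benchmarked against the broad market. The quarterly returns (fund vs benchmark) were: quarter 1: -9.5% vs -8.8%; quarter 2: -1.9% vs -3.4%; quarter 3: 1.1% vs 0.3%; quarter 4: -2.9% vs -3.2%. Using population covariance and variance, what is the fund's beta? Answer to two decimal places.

r̄p = -3.3000%,  r̄m = -3.7750%
Cov = Σ(rp − r̄p)(rm − r̄m) / 4 = 12.4600
Var(rm) = Σ(rm − r̄m)² / 4 = 10.5819
β = Cov / Var = 12.4600 / 10.5819 = 1.1775

1.18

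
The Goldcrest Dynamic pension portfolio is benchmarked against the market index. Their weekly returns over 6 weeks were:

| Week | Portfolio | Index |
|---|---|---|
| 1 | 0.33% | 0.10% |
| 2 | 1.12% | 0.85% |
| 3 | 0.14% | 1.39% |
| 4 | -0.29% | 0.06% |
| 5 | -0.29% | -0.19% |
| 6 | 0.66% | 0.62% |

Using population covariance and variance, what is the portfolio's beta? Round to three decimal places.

r̄p = 0.2783%,  r̄m = 0.4717%
Cov = Σ(rp − r̄p)(rm − r̄m) / 6 = 0.1398
Var(rm) = Σ(rm − r̄m)² / 6 = 0.2923
β = Cov / Var = 0.1398 / 0.2923 = 0.4783

0.478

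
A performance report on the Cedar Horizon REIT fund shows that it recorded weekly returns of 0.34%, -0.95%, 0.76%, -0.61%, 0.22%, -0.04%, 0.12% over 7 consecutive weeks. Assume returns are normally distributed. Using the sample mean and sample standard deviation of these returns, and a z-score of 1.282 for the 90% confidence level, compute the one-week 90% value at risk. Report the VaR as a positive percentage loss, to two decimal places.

Mean return μ = -0.160 / 7 = -0.0229%
Σ(r − μ)² = (0.34 − (-0.0229))² + (-0.95 − (-0.0229))² + (0.76 − (-0.0229))² + … = 2.0285
σ = √[2.0285 / 6] = 0.5814%
VaR = −(μ − z·σ) = −(-0.0229 − 1.282 × 0.5814) = −(-0.7683) = 0.7683%

0.77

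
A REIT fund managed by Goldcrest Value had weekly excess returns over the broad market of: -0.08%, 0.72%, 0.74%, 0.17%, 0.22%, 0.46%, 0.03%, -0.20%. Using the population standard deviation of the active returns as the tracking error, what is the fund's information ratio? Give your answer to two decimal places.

μ = (-0.08 + 0.72 + 0.74 + 0.17 + 0.22 + 0.46 + 0.03 − 0.2) / 8 = 0.2575%
Σ(r − μ)² = 0.8718; population σ = √(0.8718/8) = 0.3301%
IR = μ / tracking error = 0.2575 / 0.3301 = 0.7801

0.78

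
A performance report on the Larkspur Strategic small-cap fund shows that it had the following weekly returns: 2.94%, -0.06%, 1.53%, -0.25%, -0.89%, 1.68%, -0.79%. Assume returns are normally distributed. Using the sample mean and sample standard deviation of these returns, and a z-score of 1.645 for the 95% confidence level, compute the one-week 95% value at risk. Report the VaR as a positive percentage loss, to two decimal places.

1.81

Mean return r̄ = 4.160 / 7 = 0.5943%
Sample std dev = √[12.8170 / 6] = 1.4616%
VaR = −(r̄ − z·σ) = −(0.5943 − 1.645 × 1.4616) = −(-1.8100) = 1.8100%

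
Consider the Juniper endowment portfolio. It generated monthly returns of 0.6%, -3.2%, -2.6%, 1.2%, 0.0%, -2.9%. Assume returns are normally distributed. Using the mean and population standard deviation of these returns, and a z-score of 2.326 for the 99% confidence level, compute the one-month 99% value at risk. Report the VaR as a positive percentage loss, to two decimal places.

5.32

r̄ = (0.6 − 3.2 − 2.6 + 1.2 + 0 − 2.9) / 6 = -1.1500%
Σ(r − r̄)² = 19.2750; population σ = √(19.2750/6) = 1.7923%
VaR = −(r̄ − z·σ) = −(-1.1500 − 2.326 × 1.7923) = −(-5.3189) = 5.3189%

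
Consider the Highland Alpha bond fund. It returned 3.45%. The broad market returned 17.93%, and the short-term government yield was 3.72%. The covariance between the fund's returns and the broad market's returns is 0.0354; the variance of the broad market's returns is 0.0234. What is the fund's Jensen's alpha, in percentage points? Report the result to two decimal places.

-21.77

β = Cov / Var = 0.0354 / 0.0234 = 1.5128
E[R] = Rf + β(Rm − Rf) = 3.72% + 1.5128 × (17.93% − 3.72%) = 25.2169%
α = Rp − E[R] = 3.45% − 25.2169% = -21.7669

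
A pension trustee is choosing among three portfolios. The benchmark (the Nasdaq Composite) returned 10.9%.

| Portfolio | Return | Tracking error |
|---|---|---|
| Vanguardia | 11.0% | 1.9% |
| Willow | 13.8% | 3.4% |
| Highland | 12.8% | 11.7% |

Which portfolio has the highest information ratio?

Vanguardia: IR = (11.0% − 10.9%) / 1.9% = 0.053
Willow: IR = (13.8% − 10.9%) / 3.4% = 0.853
Highland: IR = (12.8% − 10.9%) / 11.7% = 0.162
Highest: Willow (0.853).

Willow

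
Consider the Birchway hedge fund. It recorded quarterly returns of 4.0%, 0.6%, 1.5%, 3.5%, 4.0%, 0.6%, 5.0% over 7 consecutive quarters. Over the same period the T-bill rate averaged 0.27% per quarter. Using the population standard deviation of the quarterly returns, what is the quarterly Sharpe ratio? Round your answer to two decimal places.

1.48

Mean return μ = 19.20 / 7 = 2.7429%
Population σ = √[Σ(r − μ)² / 7] = √[19.5571 / 7] = √2.7939 = 1.6715%
Sharpe = (μ − rf) / σ = (2.7429 − 0.27) / 1.6715 = 2.4729 / 1.6715 = 1.4794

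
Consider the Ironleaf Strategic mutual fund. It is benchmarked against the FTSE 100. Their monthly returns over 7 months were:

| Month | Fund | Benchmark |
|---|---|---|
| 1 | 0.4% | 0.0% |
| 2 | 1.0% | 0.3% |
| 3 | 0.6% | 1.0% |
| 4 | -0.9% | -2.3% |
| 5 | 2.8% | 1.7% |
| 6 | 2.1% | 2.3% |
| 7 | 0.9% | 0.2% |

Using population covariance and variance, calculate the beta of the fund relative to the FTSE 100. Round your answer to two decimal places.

0.73

r̄p = 0.9857%,  r̄m = 0.4571%
Cov = Σ(rp − r̄p)(rm − r̄m) / 7 = 1.3694
Var(rm) = Σ(rm − r̄m)² / 7 = 1.8767
β = Cov / Var = 1.3694 / 1.8767 = 0.7297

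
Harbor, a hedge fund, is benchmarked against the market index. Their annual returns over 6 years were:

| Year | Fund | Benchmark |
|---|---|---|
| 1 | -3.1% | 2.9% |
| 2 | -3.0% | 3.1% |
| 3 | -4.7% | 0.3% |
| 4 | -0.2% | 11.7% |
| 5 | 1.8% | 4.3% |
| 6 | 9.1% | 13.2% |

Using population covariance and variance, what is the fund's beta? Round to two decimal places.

r̄p = -0.0167%,  r̄m = 5.9167%
Cov = Σ(rp − r̄p)(rm − r̄m) / 6 = 17.7353
Var(rm) = Σ(rm − r̄m)² / 6 = 22.9481
β = Cov / Var = 17.7353 / 22.9481 = 0.7728

0.77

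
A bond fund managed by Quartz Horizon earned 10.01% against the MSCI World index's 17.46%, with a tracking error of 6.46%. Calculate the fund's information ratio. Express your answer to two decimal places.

-1.15

IR = (Rp − Rb) / TE = (10.01% − 17.46%) / 6.46% = -7.45% / 6.46% = -1.1533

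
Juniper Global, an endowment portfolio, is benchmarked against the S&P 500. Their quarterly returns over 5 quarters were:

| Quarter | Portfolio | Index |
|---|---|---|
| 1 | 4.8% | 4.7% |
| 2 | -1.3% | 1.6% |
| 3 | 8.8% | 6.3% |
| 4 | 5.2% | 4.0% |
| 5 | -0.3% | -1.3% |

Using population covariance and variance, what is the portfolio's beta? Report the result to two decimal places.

r̄p = 3.4400%,  r̄m = 3.0600%
Cov = Σ(rp − r̄p)(rm − r̄m) / 5 = 8.8956
Var(rm) = Σ(rm − r̄m)² / 5 = 7.0424
β = Cov / Var = 8.8956 / 7.0424 = 1.2631

1.26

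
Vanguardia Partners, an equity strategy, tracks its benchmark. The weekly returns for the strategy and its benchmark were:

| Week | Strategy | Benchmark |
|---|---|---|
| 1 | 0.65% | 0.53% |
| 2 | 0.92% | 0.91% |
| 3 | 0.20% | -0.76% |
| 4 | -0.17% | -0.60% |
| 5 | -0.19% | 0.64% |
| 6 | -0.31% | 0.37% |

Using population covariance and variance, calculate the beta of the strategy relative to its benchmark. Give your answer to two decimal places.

r̄p = 0.1833%,  r̄m = 0.1817%
Cov = Σ(rp − r̄p)(rm − r̄m) / 6 = 0.1159
Var(rm) = Σ(rm − r̄m)² / 6 = 0.3992
β = Cov / Var = 0.1159 / 0.3992 = 0.2903

0.29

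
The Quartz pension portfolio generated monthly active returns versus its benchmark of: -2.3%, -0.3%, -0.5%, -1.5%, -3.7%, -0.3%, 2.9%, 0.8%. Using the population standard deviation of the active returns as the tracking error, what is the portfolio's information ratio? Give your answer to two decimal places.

μ = (-2.3 − 0.3 − 0.5 − 1.5 − 3.7 − 0.3 + 2.9 + 0.8) / 8 = -0.6125%
Population σ = √[Σ(r − μ)² / 8] = √[27.7088 / 8] = √3.4636 = 1.8611%
IR = μ / tracking error = -0.6125 / 1.8611 = -0.3291

-0.33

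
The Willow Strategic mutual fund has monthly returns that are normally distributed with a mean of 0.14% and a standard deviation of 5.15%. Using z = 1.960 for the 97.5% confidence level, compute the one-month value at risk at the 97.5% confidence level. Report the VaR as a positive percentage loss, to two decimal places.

9.95

VaR (as % loss) = −(μ − z·σ) = −(0.14% − 1.960 × 5.15%) = −(-9.9540%) = 9.9540%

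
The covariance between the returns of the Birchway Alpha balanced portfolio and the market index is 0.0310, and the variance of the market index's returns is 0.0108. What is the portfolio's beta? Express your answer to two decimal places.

2.87

β = Cov(Rp, Rm) / Var(Rm) = 0.0310 / 0.0108 = 2.8704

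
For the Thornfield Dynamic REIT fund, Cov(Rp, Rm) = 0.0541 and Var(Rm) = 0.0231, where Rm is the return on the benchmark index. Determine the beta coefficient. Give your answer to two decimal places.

2.34

β = Cov(Rp, Rm) / Var(Rm) = 0.0541 / 0.0231 = 2.3420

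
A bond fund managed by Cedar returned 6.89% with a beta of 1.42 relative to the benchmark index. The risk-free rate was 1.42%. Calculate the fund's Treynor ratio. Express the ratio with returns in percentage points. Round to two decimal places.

3.85

Treynor = (Rp − Rf) / β = (6.89% − 1.42%) / 1.42 = 5.47 / 1.42 = 3.8521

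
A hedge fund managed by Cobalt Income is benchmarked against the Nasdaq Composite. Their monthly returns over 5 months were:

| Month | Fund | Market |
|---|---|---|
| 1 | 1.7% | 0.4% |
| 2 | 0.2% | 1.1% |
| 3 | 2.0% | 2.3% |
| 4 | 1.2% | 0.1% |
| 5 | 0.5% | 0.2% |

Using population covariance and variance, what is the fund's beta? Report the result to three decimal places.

r̄p = 1.1200%,  r̄m = 0.8200%
Cov = Σ(rp − r̄p)(rm − r̄m) / 5 = 0.2256
Var(rm) = Σ(rm − r̄m)² / 5 = 0.6696
β = Cov / Var = 0.2256 / 0.6696 = 0.3369

0.337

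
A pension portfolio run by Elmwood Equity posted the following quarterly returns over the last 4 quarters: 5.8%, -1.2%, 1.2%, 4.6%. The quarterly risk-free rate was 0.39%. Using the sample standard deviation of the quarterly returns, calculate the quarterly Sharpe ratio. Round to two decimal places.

μ = (5.8 − 1.2 + 1.2 + 4.6) / 4 = 10.40 / 4 = 2.6000%
Σ(r − μ)² = (5.8 − 2.6000)² + (-1.2 − 2.6000)² + (1.2 − 2.6000)² + … = 30.6400
σ = √[30.6400 / 3] = 3.1958%
Sharpe = (μ − rf) / σ = (2.6000 − 0.39) / 3.1958 = 2.2100 / 3.1958 = 0.6915

0.69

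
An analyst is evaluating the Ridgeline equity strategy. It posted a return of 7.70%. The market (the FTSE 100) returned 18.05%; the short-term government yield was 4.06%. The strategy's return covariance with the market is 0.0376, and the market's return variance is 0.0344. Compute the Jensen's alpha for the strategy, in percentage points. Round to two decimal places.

-11.65

β = Cov / Var = 0.0376 / 0.0344 = 1.0930
E[R] = Rf + β(Rm − Rf) = 4.06% + 1.0930 × (18.05% − 4.06%) = 19.3511%
α = Rp − E[R] = 7.70% − 19.3511% = -11.6511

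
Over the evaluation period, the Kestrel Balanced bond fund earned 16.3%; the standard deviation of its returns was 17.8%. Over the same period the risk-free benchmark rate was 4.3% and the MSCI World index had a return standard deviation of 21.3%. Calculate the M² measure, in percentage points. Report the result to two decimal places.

18.66

Sharpe = (Rp − Rf) / σp = (16.3% − 4.3%) / 17.8% = 0.6742
M² = Rf + Sharpe × σm = 4.3% + 0.6742 × 21.3% = 18.6605%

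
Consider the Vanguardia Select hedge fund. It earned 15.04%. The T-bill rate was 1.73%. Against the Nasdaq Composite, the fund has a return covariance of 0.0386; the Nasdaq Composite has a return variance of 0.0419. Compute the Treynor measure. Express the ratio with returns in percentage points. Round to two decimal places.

β = Cov / Var = 0.0386 / 0.0419 = 0.9212
Treynor = (Rp − Rf) / β = (15.04% − 1.73%) / 0.9212 = 13.31 / 0.9212 = 14.4485

14.45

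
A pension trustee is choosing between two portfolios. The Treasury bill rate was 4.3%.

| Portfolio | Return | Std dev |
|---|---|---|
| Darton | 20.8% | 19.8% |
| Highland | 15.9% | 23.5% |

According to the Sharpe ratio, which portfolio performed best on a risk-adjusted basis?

Darton

Darton: Sharpe ratio = (20.8% − 4.3%) / 19.8% = 0.833
Highland: Sharpe ratio = (15.9% − 4.3%) / 23.5% = 0.494
Highest: Darton (0.833).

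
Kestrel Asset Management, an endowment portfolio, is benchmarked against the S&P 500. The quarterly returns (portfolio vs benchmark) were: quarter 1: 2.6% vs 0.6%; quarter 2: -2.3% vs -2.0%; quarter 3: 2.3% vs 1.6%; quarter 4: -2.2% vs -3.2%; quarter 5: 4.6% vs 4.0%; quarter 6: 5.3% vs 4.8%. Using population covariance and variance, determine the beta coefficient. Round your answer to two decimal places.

r̄p = 1.7167%,  r̄m = 0.9667%
Cov = Σ(rp − r̄p)(rm − r̄m) / 6 = 8.4606
Var(rm) = Σ(rm − r̄m)² / 6 = 8.4322
β = Cov / Var = 8.4606 / 8.4322 = 1.0034

1.00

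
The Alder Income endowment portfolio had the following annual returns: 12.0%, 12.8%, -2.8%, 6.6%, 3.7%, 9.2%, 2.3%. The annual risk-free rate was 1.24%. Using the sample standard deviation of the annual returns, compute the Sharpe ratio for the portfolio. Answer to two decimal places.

μ = (12 + 12.8 − 2.8 + 6.6 + 3.7 + 9.2 + 2.3) / 7 = 6.2571%
Σ(r − μ)² = 188.7971; sample σ = √(188.7971/6) = 5.6095%
Sharpe = (μ − rf) / σ = (6.2571 − 1.24) / 5.6095 = 5.0171 / 5.6095 = 0.8944

0.89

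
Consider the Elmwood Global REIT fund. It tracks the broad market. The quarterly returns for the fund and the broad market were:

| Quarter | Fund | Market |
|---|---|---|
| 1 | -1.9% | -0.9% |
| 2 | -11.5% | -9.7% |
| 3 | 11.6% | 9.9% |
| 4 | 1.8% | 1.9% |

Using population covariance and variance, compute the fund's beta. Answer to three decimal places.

1.180

r̄p = 0.0000%,  r̄m = 0.3000%
Cov = Σ(rp − r̄p)(rm − r̄m) / 4 = 57.8800
Var(rm) = Σ(rm − r̄m)² / 4 = 49.0400
β = Cov / Var = 57.8800 / 49.0400 = 1.1803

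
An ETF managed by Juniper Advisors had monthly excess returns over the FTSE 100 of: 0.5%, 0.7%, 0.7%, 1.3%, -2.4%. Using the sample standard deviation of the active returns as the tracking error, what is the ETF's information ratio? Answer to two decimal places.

0.11

r̄ = (0.5 + 0.7 + 0.7 + 1.3 − 2.4) / 5 = 0.80 / 5 = 0.1600%
Σ(r − r̄)² = 8.5520; sample σ = √(8.5520/4) = 1.4622%
IR = r̄ / tracking error = 0.1600 / 1.4622 = 0.1094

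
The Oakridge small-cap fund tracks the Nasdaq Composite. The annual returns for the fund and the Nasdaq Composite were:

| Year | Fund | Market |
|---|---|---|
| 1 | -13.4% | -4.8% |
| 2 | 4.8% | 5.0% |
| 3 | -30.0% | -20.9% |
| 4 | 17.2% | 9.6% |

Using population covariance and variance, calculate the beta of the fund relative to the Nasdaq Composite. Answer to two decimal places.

r̄p = -5.3500%,  r̄m = -2.7750%
Cov = Σ(rp − r̄p)(rm − r̄m) / 4 = 205.2638
Var(rm) = Σ(rm − r̄m)² / 4 = 136.5519
β = Cov / Var = 205.2638 / 136.5519 = 1.5032

1.50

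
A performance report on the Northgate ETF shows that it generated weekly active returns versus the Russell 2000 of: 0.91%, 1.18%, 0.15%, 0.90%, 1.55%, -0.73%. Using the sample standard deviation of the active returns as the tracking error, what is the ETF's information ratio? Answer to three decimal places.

r̄ = (0.91 + 1.18 + 0.15 + 0.9 + 1.55 − 0.73) / 6 = 3.960 / 6 = 0.6600%
Σ(r − r̄)² = (0.91 − 0.6600)² + (1.18 − 0.6600)² + (0.15 − 0.6600)² + … = 3.3748
σ = √[3.3748 / 5] = 0.8216%
IR = r̄ / tracking error = 0.6600 / 0.8216 = 0.8033

0.803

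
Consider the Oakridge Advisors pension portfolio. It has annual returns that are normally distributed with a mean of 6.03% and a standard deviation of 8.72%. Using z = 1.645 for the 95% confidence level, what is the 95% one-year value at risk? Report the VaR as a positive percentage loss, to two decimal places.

VaR (as % loss) = −(μ − z·σ) = −(6.03% − 1.645 × 8.72%) = −(-8.3144%) = 8.3144%

8.31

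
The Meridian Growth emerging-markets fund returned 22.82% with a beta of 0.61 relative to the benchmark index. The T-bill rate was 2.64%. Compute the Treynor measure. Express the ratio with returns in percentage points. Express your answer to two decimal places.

33.08

Treynor = (Rp − Rf) / β = (22.82% − 2.64%) / 0.61 = 20.18 / 0.61 = 33.0820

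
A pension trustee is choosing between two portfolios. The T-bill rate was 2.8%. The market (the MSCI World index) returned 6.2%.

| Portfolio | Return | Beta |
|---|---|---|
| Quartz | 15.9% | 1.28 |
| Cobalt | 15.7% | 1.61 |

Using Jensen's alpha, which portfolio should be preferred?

Quartz

Quartz: α = 15.9% − [2.8% + 1.28 × (6.2% − 2.8%)] = 8.748
Cobalt: α = 15.7% − [2.8% + 1.61 × (6.2% − 2.8%)] = 7.426
Highest: Quartz (8.748).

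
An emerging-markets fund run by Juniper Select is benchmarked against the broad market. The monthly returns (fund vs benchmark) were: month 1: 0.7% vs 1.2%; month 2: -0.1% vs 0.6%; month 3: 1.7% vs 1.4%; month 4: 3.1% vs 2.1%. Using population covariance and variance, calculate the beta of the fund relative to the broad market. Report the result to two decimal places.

r̄p = 1.3500%,  r̄m = 1.3250%
Cov = Σ(rp − r̄p)(rm − r̄m) / 4 = 0.6288
Var(rm) = Σ(rm − r̄m)² / 4 = 0.2869
β = Cov / Var = 0.6288 / 0.2869 = 2.1917

2.19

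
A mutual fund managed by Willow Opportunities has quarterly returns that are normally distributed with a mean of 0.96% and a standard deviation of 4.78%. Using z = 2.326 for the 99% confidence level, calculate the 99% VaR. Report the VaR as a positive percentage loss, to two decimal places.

10.16

VaR (as % loss) = −(μ − z·σ) = −(0.96% − 2.326 × 4.78%) = −(-10.15828%) = 10.15828%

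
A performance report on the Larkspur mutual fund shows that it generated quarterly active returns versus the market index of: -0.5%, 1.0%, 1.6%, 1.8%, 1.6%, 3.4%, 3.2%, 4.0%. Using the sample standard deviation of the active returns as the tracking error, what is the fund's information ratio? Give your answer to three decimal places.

r̄ = (-0.5 + 1 + 1.6 + 1.8 + 1.6 + 3.4 + 3.2 + 4) / 8 = 16.10 / 8 = 2.0125%
Σ(r − r̄)² = (-0.5 − 2.0125)² + (1 − 2.0125)² + (1.6 − 2.0125)² + … = 15.0088
sample σ = √(15.0088 / 7) = √2.1441 = 1.4643%
IR = r̄ / tracking error = 2.0125 / 1.4643 = 1.3744

1.374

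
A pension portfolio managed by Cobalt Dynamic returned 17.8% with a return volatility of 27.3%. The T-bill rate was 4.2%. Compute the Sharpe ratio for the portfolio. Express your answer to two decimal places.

Sharpe = (Rp − Rf) / σp = (17.8% − 4.2%) / 27.3% = 13.60% / 27.3% = 0.4982

0.50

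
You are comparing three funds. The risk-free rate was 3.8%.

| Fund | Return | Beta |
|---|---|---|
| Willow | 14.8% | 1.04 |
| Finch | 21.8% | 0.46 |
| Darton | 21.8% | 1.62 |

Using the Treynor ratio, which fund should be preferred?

Willow: Treynor = (14.8% − 3.8%) / 1.04 = 10.577
Finch: Treynor = (21.8% − 3.8%) / 0.46 = 39.130
Darton: Treynor = (21.8% − 3.8%) / 1.62 = 11.111
Highest: Finch (39.130).

Finch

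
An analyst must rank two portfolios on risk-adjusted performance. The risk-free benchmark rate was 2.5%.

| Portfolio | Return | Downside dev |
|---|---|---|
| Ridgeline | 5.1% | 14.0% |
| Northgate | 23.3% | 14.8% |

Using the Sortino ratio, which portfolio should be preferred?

Northgate

Ridgeline: Sortino ratio = (5.1% − 2.5%) / 14.0% = 0.186
Northgate: Sortino ratio = (23.3% − 2.5%) / 14.8% = 1.405
Highest: Northgate (1.405).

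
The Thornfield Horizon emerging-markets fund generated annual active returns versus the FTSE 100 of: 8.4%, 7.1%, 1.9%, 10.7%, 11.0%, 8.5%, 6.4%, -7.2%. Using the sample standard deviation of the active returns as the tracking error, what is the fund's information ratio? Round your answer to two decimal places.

0.98

μ = (8.4 + 7.1 + 1.9 + 10.7 + 11 + 8.5 + 6.4 − 7.2) / 8 = 46.80 / 8 = 5.8500%
Sample std dev = √[251.3400 / 7] = 5.9921%
IR = μ / tracking error = 5.8500 / 5.9921 = 0.9763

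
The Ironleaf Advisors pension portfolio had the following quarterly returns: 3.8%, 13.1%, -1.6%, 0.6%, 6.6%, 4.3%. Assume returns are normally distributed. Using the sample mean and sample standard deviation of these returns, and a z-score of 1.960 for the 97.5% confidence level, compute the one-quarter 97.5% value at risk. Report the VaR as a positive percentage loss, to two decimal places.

Mean return μ = 26.80 / 6 = 4.4667%
Sample std dev = √[131.3133 / 5] = 5.1247%
VaR = −(μ − z·σ) = −(4.4667 − 1.960 × 5.1247) = −(-5.5777) = 5.5777%

5.58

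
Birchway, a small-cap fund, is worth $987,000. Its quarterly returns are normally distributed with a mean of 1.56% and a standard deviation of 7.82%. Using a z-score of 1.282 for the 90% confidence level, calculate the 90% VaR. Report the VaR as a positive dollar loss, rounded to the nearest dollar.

Return at the 90% tail: μ − z·σ = 1.56% − 1.282 × 7.82% = 1.56 − 10.02524 = -8.46524%
VaR = −(-8.46524%) × $987,000 = 8.46524% × $987,000 = $83,552

$83,552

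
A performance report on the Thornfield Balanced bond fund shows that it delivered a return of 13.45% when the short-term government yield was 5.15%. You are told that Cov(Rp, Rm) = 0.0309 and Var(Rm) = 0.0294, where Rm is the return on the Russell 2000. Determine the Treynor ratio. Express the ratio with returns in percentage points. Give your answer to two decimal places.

7.90

β = Cov / Var = 0.0309 / 0.0294 = 1.0510
Treynor = (Rp − Rf) / β = (13.45% − 5.15%) / 1.0510 = 8.30 / 1.0510 = 7.8972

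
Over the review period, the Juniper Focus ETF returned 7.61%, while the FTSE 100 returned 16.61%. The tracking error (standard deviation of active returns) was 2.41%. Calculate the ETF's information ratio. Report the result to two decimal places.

IR = (Rp − Rb) / TE = (7.61% − 16.61%) / 2.41% = -9.00% / 2.41% = -3.7344

-3.73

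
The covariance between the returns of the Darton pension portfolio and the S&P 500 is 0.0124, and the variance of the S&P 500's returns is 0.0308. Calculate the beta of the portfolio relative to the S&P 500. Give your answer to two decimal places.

0.40

β = Cov(Rp, Rm) / Var(Rm) = 0.0124 / 0.0308 = 0.4026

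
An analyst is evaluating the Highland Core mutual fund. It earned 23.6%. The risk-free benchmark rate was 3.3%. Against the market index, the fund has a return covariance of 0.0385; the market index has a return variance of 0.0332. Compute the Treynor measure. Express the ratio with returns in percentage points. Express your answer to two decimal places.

β = Cov / Var = 0.0385 / 0.0332 = 1.1596
Treynor = (Rp − Rf) / β = (23.6% − 3.3%) / 1.1596 = 20.30 / 1.1596 = 17.5060

17.51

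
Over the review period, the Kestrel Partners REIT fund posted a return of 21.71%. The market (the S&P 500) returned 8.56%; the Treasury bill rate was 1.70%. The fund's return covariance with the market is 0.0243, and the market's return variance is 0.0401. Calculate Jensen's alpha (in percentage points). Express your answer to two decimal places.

β = Cov / Var = 0.0243 / 0.0401 = 0.6060
E[R] = Rf + β(Rm − Rf) = 1.70% + 0.6060 × (8.56% − 1.70%) = 5.8572%
α = Rp − E[R] = 21.71% − 5.8572% = 15.8528

15.85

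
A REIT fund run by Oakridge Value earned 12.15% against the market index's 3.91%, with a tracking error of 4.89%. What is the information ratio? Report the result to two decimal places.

1.69

IR = (Rp − Rb) / TE = (12.15% − 3.91%) / 4.89% = 8.24% / 4.89% = 1.6851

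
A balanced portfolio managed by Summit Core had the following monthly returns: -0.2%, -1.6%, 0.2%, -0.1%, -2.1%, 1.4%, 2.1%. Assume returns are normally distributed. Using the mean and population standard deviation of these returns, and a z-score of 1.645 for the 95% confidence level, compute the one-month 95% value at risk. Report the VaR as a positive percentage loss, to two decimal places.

μ = (-0.2 − 1.6 + 0.2 − 0.1 − 2.1 + 1.4 + 2.1) / 7 = -0.30 / 7 = -0.0429%
Σ(r − μ)² = 13.4171; population σ = √(13.4171/7) = 1.3845%
VaR = −(μ − z·σ) = −(-0.0429 − 1.645 × 1.3845) = −(-2.3204) = 2.3204%

2.32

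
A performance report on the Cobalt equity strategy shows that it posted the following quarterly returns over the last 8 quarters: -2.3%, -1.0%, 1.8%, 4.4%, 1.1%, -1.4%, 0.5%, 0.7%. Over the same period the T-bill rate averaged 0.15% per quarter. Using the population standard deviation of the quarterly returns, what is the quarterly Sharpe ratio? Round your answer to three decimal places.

0.165

r̄ = (-2.3 − 1 + 1.8 + 4.4 + 1.1 − 1.4 + 0.5 + 0.7) / 8 = 0.4750%
Σ(r − r̄)² = 30.9950; population σ = √(30.9950/8) = 1.9683%
Sharpe = (r̄ − rf) / σ = (0.4750 − 0.15) / 1.9683 = 0.3250 / 1.9683 = 0.1651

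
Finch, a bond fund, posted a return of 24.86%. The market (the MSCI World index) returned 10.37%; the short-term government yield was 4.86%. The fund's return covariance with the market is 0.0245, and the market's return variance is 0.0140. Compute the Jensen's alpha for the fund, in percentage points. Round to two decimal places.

10.36

β = Cov / Var = 0.0245 / 0.0140 = 1.7500
E[R] = Rf + β(Rm − Rf) = 4.86% + 1.7500 × (10.37% − 4.86%) = 14.5025%
α = Rp − E[R] = 24.86% − 14.5025% = 10.3575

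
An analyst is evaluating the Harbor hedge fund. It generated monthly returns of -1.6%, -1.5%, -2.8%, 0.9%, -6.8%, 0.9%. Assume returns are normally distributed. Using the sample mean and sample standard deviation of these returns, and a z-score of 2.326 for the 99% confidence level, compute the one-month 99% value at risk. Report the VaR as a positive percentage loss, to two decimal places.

Mean return r̄ = -10.90 / 6 = -1.8167%
Σ(r − r̄)² = 40.7083; sample σ = √(40.7083/5) = 2.8534%
VaR = −(r̄ − z·σ) = −(-1.8167 − 2.326 × 2.8534) = −(-8.4537) = 8.4537%

8.45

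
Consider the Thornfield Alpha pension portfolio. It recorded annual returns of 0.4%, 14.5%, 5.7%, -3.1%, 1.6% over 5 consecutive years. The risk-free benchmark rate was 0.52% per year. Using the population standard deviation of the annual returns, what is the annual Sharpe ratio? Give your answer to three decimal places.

0.547

r̄ = (0.4 + 14.5 + 5.7 − 3.1 + 1.6) / 5 = 19.10 / 5 = 3.8200%
Σ(r − r̄)² = 182.1080; population σ = √(182.1080/5) = 6.0350%
Sharpe = (r̄ − rf) / σ = (3.8200 − 0.52) / 6.0350 = 3.3000 / 6.0350 = 0.5468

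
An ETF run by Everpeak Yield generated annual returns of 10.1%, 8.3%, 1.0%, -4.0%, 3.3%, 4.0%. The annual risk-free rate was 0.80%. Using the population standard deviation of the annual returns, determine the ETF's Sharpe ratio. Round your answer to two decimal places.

r̄ = (10.1 + 8.3 + 1 − 4 + 3.3 + 4) / 6 = 22.70 / 6 = 3.7833%
Σ(r − r̄)² = (10.1 − 3.7833)² + (8.3 − 3.7833)² + … = 128.9083
σ = √[128.9083 / 6] = 4.6352%
Sharpe = (r̄ − rf) / σ = (3.7833 − 0.8) / 4.6352 = 2.9833 / 4.6352 = 0.6436

0.64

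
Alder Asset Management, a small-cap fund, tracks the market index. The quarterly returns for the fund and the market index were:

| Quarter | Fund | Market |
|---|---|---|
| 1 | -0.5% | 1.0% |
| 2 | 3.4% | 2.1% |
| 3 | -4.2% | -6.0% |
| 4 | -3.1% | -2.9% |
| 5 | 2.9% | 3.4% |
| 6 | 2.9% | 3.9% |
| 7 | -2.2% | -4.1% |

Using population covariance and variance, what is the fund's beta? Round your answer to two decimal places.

r̄p = -0.1143%,  r̄m = -0.3714%
Cov = Σ(rp − r̄p)(rm − r̄m) / 7 = 10.1033
Var(rm) = Σ(rm − r̄m)² / 7 = 13.2049
β = Cov / Var = 10.1033 / 13.2049 = 0.7651

0.77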